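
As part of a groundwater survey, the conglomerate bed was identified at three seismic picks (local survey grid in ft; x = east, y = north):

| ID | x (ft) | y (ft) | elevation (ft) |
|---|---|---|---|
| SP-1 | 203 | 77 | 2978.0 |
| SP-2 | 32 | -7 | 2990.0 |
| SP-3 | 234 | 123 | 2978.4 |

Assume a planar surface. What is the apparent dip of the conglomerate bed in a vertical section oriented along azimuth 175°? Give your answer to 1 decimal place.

5.3°

Two edge vectors: SP-1→SP-2 = (-171, -84, 12), SP-1→SP-3 = (31, 46, 0.4).
Normal n = (SP-1→SP-2) × (SP-1→SP-3) = (-585.6, 440.4, -5262).
So ∂z/∂x = −n_x/n_z = −0.11129 and ∂z/∂y = −n_y/n_z = 0.08369.
Unit vector along 175° is (sin 175°, cos 175°) = (0.0872, -0.9962).
Slope in that direction = a·(0.0872) + b·(-0.9962) = −0.09308.
Apparent dip = arctan|0.09308| = 5.3° (true dip is 7.9°, so apparent ≤ true as expected).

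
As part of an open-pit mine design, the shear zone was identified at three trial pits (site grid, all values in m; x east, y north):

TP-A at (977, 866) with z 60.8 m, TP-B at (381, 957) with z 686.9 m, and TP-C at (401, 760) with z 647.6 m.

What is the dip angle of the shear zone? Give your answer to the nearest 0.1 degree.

Two edge vectors: TP-A→TP-B = (-596, 91, 626.1), TP-A→TP-C = (-576, -106, 586.8).
Normal n = (TP-A→TP-B) × (TP-A→TP-C) = (119765.4, -10900.8, 115592).
So ∂z/∂x = −n_x/n_z = −1.03610 and ∂z/∂y = −n_y/n_z = 0.09430.
Gradient magnitude |∇z| = √(a² + b²) = √(1.07351 + 0.00889) = 1.04039.
True dip = arctan(1.04039) = 46.1°, dipping toward E (azimuth ≈ 095°).

46.1°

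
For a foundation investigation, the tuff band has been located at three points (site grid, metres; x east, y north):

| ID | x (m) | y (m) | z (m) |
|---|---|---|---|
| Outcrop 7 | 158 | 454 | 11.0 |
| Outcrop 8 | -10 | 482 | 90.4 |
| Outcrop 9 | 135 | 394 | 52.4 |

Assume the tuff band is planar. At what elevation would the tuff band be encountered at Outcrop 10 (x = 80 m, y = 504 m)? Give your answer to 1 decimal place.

30.2 m

Two edge vectors: Outcrop 7→Outcrop 8 = (-168, 28, 79.4), Outcrop 7→Outcrop 9 = (-23, -60, 41.4).
Normal n = (Outcrop 7→Outcrop 8) × (Outcrop 7→Outcrop 9) = (5923.2, 5129, 10724).
So ∂z/∂x = −n_x/n_z = −0.55233 and ∂z/∂y = −n_y/n_z = −0.47827.
Intercept c from Outcrop 7: 11 + 87.27 + 217.14 = 315.40.
At (80, 504): z = −44.2 − 241.0 + 315.40 = 30.2 m.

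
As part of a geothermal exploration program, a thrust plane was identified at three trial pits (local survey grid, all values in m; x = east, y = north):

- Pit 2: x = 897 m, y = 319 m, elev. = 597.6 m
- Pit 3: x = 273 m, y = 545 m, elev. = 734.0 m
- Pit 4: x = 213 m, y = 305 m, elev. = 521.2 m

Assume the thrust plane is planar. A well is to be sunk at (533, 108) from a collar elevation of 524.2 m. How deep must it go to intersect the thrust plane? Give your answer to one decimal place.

Two edge vectors: Pit 2→Pit 3 = (-624, 226, 136.4), Pit 2→Pit 4 = (-684, -14, -76.4).
Normal n = (Pit 2→Pit 3) × (Pit 2→Pit 4) = (-15356.8, -140971.2, 163320).
So ∂z/∂x = −n_x/n_z = 0.09403 and ∂z/∂y = −n_y/n_z = 0.86316.
Intercept c from Pit 2: 597.6 − 84.34 − 275.35 = 237.91.
At (533, 108): z_contact = 50.12 + 93.22 + 237.91 = 381.25 m.
Depth below ground = 524.2 − 381.25 = 143.0 m.

143.0 m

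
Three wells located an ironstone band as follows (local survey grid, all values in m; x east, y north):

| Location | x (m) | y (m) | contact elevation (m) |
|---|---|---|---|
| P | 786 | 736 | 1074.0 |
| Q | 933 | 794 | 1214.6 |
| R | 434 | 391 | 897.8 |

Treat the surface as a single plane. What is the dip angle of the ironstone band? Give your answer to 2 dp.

56.03°

Let the plane be z = a·x + b·y + c.
Q−P: 147a + 58b = 140.6;  R−P: −352a − 345b = −176.2.
Solving gives a = 1.26365, b = −0.77857.
Gradient magnitude |∇z| = √(a² + b²) = √(1.59682 + 0.60617) = 1.48425.
True dip = arctan(1.48425) = 56.03°, dipping toward WNW (azimuth ≈ 302°).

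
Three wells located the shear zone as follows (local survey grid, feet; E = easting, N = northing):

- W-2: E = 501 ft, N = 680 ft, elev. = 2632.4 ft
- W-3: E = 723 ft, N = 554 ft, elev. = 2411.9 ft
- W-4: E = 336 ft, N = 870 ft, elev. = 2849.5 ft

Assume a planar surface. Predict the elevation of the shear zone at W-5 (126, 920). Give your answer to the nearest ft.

Two edge vectors: W-2→W-3 = (222, -126, -220.5), W-2→W-4 = (-165, 190, 217.1).
Normal n = (W-2→W-3) × (W-2→W-4) = (14540.4, -11813.7, 21390).
So ∂z/∂E = −n_x/n_z = −0.67978 and ∂z/∂N = −n_y/n_z = 0.55230.
Intercept c from W-2: 2632.4 + 340.57 − 375.56 = 2597.40.
At (126, 920): z = −85.7 + 508.1 + 2597.40 = 3019.9 ft.

3020 ft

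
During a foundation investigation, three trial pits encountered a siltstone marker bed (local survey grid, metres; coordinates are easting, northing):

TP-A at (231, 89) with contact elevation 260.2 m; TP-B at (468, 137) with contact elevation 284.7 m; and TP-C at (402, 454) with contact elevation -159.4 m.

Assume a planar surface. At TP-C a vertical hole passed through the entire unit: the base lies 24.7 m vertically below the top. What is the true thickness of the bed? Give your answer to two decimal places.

14.53 m

Two edge vectors: TP-A→TP-B = (237, 48, 24.5), TP-A→TP-C = (171, 365, -419.6).
Normal n = (TP-A→TP-B) × (TP-A→TP-C) = (-29083.3, 103634.7, 78297).
So ∂z/∂easting = −n_x/n_z = 0.37145 and ∂z/∂northing = −n_y/n_z = −1.32361.
|∇z| = √(a²+b²) = 1.37474, so dip δ = arctan(1.37474) = 53.97°.
True thickness = vertical thickness × cos δ = 24.7 × cos 53.97° = 14.53 m.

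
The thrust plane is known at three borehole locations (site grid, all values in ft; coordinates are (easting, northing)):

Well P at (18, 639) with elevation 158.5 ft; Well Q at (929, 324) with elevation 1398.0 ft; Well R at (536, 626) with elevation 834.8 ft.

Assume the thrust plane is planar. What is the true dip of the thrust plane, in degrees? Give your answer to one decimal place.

Two edge vectors: Well P→Well Q = (911, -315, 1239.5), Well P→Well R = (518, -13, 676.3).
Normal n = (Well P→Well Q) × (Well P→Well R) = (-196921, 25951.7, 151327).
So ∂z/∂E = −n_x/n_z = 1.30129 and ∂z/∂N = −n_y/n_z = −0.17149.
Gradient magnitude |∇z| = √(a² + b²) = √(1.69337 + 0.02941) = 1.31255.
True dip = arctan(1.31255) = 52.7°, dipping toward W (azimuth ≈ 278°).

52.7°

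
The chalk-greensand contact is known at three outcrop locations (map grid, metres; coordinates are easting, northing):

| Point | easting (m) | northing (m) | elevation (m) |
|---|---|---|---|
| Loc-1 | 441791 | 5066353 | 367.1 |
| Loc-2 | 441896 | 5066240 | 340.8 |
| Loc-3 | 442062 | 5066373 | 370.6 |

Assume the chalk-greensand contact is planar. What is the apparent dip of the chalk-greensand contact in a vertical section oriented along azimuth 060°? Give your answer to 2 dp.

6.34°

Two edge vectors: Loc-1→Loc-2 = (105, -113, -26.3), Loc-1→Loc-3 = (271, 20, 3.5).
Normal n = (Loc-1→Loc-2) × (Loc-1→Loc-3) = (130.5, -7494.8, 32723).
So ∂z/∂easting = −n_x/n_z = −0.00399 and ∂z/∂northing = −n_y/n_z = 0.22904.
Unit vector along 060° is (sin 60°, cos 60°) = (0.8660, 0.5000).
Slope in that direction = a·(0.8660) + b·(0.5000) = 0.11107.
Apparent dip = arctan|0.11107| = 6.34° (true dip is 12.9°, so apparent ≤ true as expected).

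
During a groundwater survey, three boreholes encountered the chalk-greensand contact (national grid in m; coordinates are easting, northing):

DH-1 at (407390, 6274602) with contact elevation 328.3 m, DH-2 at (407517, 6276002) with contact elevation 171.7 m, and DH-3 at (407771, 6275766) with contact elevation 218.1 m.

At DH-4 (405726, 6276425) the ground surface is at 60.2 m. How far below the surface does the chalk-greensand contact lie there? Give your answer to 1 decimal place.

Two edge vectors: DH-1→DH-2 = (127, 1400, -156.6), DH-1→DH-3 = (381, 1164, -110.2).
Normal n = (DH-1→DH-2) × (DH-1→DH-3) = (28002.4, -45669.2, -385572).
So ∂z/∂easting = −n_x/n_z = 0.072625606 and ∂z/∂northing = −n_y/n_z = −0.118445323.
Intercept c from DH-1: 328.3 − 29586.95 + 743197.26 = 713938.61.
At (405726, 6276425): z_contact = 29466.10 − 743413.19 + 713938.61 = -8.47 m.
Depth below ground = 60.2 − (-8.47) = 68.7 m.

68.7 m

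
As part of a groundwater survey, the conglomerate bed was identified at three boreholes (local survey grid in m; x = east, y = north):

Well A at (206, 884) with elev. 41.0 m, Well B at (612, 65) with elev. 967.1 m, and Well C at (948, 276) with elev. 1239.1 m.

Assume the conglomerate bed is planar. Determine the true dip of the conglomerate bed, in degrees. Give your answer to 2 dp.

52.12°

Let the plane be z = a·x + b·y + c.
Well B−Well A: 406a − 819b = 926.1;  Well C−Well A: 742a − 608b = 1198.1.
Solving gives a = 1.15886, b = −0.55629.
Gradient magnitude |∇z| = √(a² + b²) = √(1.34296 + 0.30946) = 1.28546.
True dip = arctan(1.28546) = 52.12°, dipping toward WNW (azimuth ≈ 296°).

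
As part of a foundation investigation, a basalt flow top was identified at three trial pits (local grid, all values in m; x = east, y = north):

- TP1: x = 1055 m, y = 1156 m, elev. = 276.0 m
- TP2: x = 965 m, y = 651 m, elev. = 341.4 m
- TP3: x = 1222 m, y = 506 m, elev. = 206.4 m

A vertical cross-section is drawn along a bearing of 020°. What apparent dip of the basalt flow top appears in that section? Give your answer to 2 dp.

Two edge vectors: TP1→TP2 = (-90, -505, 65.4), TP1→TP3 = (167, -650, -69.6).
Normal n = (TP1→TP2) × (TP1→TP3) = (77658, 4657.8, 142835).
So ∂z/∂x = −n_x/n_z = −0.54369 and ∂z/∂y = −n_y/n_z = −0.03261.
Unit vector along 020° is (sin 20°, cos 20°) = (0.3420, 0.9397).
Slope in that direction = a·(0.3420) + b·(0.9397) = −0.21660.
Apparent dip = arctan|0.21660| = 12.22° (true dip is 28.6°, so apparent ≤ true as expected).

12.22°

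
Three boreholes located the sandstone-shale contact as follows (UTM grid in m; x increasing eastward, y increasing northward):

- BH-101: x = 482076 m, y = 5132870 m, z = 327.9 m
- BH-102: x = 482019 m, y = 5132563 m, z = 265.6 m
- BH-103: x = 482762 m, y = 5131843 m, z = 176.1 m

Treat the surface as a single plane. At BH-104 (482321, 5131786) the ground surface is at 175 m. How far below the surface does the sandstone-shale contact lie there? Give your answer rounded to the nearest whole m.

38 m

Let the plane be z = a·x + b·y + c.
BH-102−BH-101: −57a − 307b = −62.3;  BH-103−BH-101: 686a − 1027b = −151.8.
Solving gives a = 0.06457396, b = 0.19094229.
Then c = 327.9 − a·482076 − b·5132870 = −1010883.63.
At (482321, 5131786): z_contact = 31145.4 + 979875.0 − 1010883.63 = 136.7 m.
Depth below ground = 175 − 136.7 = 38 m.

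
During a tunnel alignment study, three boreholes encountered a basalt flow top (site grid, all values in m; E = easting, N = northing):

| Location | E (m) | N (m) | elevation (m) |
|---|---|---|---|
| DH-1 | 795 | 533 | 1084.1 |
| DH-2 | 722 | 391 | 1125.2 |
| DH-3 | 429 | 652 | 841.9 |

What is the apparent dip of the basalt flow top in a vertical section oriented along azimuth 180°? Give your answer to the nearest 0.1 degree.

Two edge vectors: DH-1→DH-2 = (-73, -142, 41.1), DH-1→DH-3 = (-366, 119, -242.2).
Normal n = (DH-1→DH-2) × (DH-1→DH-3) = (29501.5, -32723.2, -60659).
So ∂z/∂E = −n_x/n_z = 0.48635 and ∂z/∂N = −n_y/n_z = −0.53946.
Unit vector along 180° is (sin 180°, cos 180°) = (0.0000, -1.0000).
Slope in that direction = a·(0.0000) + b·(-1.0000) = 0.53946.
Apparent dip = arctan|0.53946| = 28.3° (true dip is 36.0°, so apparent ≤ true as expected).

28.3°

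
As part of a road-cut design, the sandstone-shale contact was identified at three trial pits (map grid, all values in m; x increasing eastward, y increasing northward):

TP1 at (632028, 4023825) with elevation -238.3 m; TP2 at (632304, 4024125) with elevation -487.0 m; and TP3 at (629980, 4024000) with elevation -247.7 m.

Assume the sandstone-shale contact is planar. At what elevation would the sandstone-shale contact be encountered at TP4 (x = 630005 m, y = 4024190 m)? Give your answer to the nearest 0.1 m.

-396.0 m

Two edge vectors: TP1→TP2 = (276, 300, -248.7), TP1→TP3 = (-2048, 175, -9.4).
Normal n = (TP1→TP2) × (TP1→TP3) = (40702.5, 511932, 662700).
So ∂z/∂x = −n_x/n_z = −0.061419194 and ∂z/∂y = −n_y/n_z = −0.772494341.
Intercept c from TP1: -238.3 + 38818.65 + 3108382.04 = 3146962.39.
At (630005, 4024190): z = −38694.4 − 3108664.0 + 3146962.39 = -396.0 m.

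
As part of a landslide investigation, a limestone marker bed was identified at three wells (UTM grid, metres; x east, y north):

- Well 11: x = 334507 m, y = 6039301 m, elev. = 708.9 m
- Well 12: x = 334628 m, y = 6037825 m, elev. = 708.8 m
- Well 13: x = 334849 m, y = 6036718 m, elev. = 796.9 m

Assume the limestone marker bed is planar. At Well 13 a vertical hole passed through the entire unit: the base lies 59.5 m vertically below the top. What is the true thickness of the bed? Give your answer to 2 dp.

Let the plane be z = a·x + b·y + c.
Well 12−Well 11: 121a − 1476b = −0.1;  Well 13−Well 11: 342a − 2583b = 88.
Solving gives a = 0.67697, b = 0.05556.
|∇z| = √(a²+b²) = 0.67924, so dip δ = arctan(0.67924) = 34.19°.
True thickness = vertical thickness × cos δ = 59.5 × cos 34.19° = 49.22 m.

49.22 m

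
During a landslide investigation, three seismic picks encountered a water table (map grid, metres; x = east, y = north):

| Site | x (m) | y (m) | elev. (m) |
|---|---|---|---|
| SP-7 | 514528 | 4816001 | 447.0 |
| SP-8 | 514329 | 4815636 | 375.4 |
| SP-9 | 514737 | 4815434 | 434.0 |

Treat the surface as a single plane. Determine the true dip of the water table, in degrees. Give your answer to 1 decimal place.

Two edge vectors: SP-7→SP-8 = (-199, -365, -71.6), SP-7→SP-9 = (209, -567, -13).
Normal n = (SP-7→SP-8) × (SP-7→SP-9) = (-35852.2, -17551.4, 189118).
So ∂z/∂x = −n_x/n_z = 0.18958 and ∂z/∂y = −n_y/n_z = 0.09281.
Gradient magnitude |∇z| = √(a² + b²) = √(0.03594 + 0.00861) = 0.21107.
True dip = arctan(0.21107) = 11.9°, dipping toward WSW (azimuth ≈ 244°).

11.9°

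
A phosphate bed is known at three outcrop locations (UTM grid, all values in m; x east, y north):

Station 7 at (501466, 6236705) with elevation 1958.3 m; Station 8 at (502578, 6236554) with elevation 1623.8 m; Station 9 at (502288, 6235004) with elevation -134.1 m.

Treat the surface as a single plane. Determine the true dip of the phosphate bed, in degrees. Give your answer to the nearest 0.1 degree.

Let the plane be z = a·x + b·y + c.
Station 8−Station 7: 1112a − 151b = −334.5;  Station 9−Station 7: 822a − 1701b = −2092.4.
Solving gives a = −0.14317, b = 1.16092.
Gradient magnitude |∇z| = √(a² + b²) = √(0.02050 + 1.34772) = 1.16971.
True dip = arctan(1.16971) = 49.5°, dipping toward S (azimuth ≈ 173°).

49.5°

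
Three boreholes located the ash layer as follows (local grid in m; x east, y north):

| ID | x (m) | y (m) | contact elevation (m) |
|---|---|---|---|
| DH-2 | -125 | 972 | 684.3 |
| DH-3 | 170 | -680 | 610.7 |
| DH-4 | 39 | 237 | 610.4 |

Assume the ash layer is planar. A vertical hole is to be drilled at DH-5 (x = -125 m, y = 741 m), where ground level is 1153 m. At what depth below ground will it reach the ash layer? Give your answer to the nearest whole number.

Let the plane be z = a·x + b·y + c.
DH-3−DH-2: 295a − 1652b = −73.6;  DH-4−DH-2: 164a − 735b = −73.9.
Solving gives a = −1.25662, b = −0.17984.
Then c = 684.3 − a·-125 − b·972 = 702.03.
At (-125, 741): z_contact = 157.1 − 133.3 + 702.03 = 725.8 m.
Depth below ground = 1153 − 725.8 = 427 m.

427 m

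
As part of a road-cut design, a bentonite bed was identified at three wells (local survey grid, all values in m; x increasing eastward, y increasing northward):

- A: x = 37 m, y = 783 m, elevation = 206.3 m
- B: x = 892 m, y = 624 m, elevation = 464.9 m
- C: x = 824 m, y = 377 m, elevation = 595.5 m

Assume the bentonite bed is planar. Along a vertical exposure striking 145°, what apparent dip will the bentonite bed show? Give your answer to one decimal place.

30.5°

Two edge vectors: A→B = (855, -159, 258.6), A→C = (787, -406, 389.2).
Normal n = (A→B) × (A→C) = (43108.8, -129247.8, -221997).
So ∂z/∂x = −n_x/n_z = 0.19419 and ∂z/∂y = −n_y/n_z = −0.58221.
Unit vector along 145° is (sin 145°, cos 145°) = (0.5736, -0.8192).
Slope in that direction = a·(0.5736) + b·(-0.8192) = 0.58830.
Apparent dip = arctan|0.58830| = 30.5° (true dip is 31.5°, so apparent ≤ true as expected).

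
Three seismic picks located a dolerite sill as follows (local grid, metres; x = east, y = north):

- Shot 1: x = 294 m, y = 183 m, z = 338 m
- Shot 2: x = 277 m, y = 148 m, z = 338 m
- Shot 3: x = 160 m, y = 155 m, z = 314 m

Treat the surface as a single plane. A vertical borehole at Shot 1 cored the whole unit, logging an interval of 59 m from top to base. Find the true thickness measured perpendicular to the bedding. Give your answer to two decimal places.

57.60 m

Let the plane be z = a·x + b·y + c.
Shot 2−Shot 1: −17a − 35b = 0;  Shot 3−Shot 1: −134a − 28b = −24.
Solving gives a = 0.19934, b = −0.09682.
|∇z| = √(a²+b²) = 0.22161, so dip δ = arctan(0.22161) = 12.50°.
True thickness = vertical thickness × cos δ = 59 × cos 12.50° = 57.60 m.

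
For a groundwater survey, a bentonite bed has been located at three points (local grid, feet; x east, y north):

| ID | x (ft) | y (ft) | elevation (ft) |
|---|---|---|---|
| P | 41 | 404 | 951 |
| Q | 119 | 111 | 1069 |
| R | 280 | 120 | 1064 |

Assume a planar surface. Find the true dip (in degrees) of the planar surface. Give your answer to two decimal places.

22.05°

Let the plane be z = a·x + b·y + c.
Q−P: 78a − 293b = 118;  R−P: 239a − 284b = 113.
Solving gives a = −0.00842, b = −0.40497.
Gradient magnitude |∇z| = √(a² + b²) = √(0.00007 + 0.16400) = 0.40506.
True dip = arctan(0.40506) = 22.05°, dipping toward N (azimuth ≈ 001°).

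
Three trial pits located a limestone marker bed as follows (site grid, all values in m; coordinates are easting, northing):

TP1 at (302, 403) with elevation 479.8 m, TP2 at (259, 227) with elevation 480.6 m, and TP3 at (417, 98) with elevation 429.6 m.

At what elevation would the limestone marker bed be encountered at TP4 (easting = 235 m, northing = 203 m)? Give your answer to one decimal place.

485.6 m

Let the plane be z = a·easting + b·northing + c.
TP2−TP1: −43a − 176b = 0.8;  TP3−TP1: 115a − 305b = −50.2.
Solving gives a = −0.27220, b = 0.06196.
Then c = 479.8 − a·302 − b·403 = 537.04.
At (235, 203): z = −64.0 + 12.6 + 537.04 = 485.6 m.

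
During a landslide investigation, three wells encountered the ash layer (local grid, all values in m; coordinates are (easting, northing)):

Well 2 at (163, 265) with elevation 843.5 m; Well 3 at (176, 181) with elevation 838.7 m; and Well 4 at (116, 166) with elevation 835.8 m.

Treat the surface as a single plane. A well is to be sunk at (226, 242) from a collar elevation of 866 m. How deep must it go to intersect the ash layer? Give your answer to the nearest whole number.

22 m

Let the plane be z = a·E + b·N + c.
Well 3−Well 2: 13a − 84b = −4.8;  Well 4−Well 2: −47a − 99b = −7.7.
Solving gives a = 0.03278, b = 0.06222.
Then c = 843.5 − a·163 − b·265 = 821.67.
At (226, 242): z_contact = 7.4 + 15.1 + 821.67 = 844.1 m.
Depth below ground = 866 − 844.1 = 22 m.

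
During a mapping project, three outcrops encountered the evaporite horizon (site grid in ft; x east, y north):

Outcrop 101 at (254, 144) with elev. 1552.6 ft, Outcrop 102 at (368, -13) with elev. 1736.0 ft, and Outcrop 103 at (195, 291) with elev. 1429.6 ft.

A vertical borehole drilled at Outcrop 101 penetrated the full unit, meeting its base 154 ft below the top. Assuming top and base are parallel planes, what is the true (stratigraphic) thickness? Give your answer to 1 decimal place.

Let the plane be z = a·x + b·y + c.
Outcrop 102−Outcrop 101: 114a − 157b = 183.4;  Outcrop 103−Outcrop 101: −59a + 147b = −123.
Solving gives a = 1.02052, b = −0.42714.
|∇z| = √(a²+b²) = 1.10630, so dip δ = arctan(1.10630) = 47.89°.
True thickness = vertical thickness × cos δ = 154 × cos 47.89° = 103.3 ft.

103.3 ft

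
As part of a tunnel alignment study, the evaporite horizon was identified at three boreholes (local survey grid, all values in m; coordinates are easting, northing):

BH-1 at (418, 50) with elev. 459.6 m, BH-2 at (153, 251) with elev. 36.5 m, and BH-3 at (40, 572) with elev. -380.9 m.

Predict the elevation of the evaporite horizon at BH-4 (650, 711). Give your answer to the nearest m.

-13 m

Two edge vectors: BH-1→BH-2 = (-265, 201, -423.1), BH-1→BH-3 = (-378, 522, -840.5).
Normal n = (BH-1→BH-2) × (BH-1→BH-3) = (51917.7, -62800.7, -62352).
So ∂z/∂easting = −n_x/n_z = 0.83265 and ∂z/∂northing = −n_y/n_z = −1.00720.
Intercept c from BH-1: 459.6 − 348.05 + 50.36 = 161.91.
At (650, 711): z = 541.2 − 716.1 + 161.91 = -13.0 m.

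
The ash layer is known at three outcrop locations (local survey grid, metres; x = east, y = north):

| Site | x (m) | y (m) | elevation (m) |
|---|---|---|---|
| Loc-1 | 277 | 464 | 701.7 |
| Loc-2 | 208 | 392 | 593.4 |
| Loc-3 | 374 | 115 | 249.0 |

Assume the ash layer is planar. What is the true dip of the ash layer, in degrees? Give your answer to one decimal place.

53.6°

Two edge vectors: Loc-1→Loc-2 = (-69, -72, -108.3), Loc-1→Loc-3 = (97, -349, -452.7).
Normal n = (Loc-1→Loc-2) × (Loc-1→Loc-3) = (-5202.3, -41741.4, 31065).
So ∂z/∂x = −n_x/n_z = 0.16746 and ∂z/∂y = −n_y/n_z = 1.34368.
Gradient magnitude |∇z| = √(a² + b²) = √(0.02804 + 1.80547) = 1.35407.
True dip = arctan(1.35407) = 53.6°, dipping toward S (azimuth ≈ 187°).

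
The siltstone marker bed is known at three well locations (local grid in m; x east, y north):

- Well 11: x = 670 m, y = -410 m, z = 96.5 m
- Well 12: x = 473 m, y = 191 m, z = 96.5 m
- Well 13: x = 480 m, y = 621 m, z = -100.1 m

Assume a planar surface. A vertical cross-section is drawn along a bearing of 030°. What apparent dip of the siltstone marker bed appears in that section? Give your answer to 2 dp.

46.17°

Two edge vectors: Well 11→Well 12 = (-197, 601, 0), Well 11→Well 13 = (-190, 1031, -196.6).
Normal n = (Well 11→Well 12) × (Well 11→Well 13) = (-118156.6, -38730.2, -88917).
So ∂z/∂x = −n_x/n_z = −1.32884 and ∂z/∂y = −n_y/n_z = −0.43558.
Unit vector along 030° is (sin 30°, cos 30°) = (0.5000, 0.8660).
Slope in that direction = a·(0.5000) + b·(0.8660) = −1.04164.
Apparent dip = arctan|1.04164| = 46.17° (true dip is 54.4°, so apparent ≤ true as expected).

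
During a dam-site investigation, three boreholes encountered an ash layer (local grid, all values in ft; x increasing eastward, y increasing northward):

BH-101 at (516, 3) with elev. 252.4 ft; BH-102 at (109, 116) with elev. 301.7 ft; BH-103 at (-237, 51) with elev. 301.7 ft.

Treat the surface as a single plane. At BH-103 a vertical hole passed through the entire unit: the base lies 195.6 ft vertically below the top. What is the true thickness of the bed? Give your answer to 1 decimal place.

189.1 ft

Let the plane be z = a·x + b·y + c.
BH-102−BH-101: −407a + 113b = 49.3;  BH-103−BH-101: −753a + 48b = 49.3.
Solving gives a = −0.04888, b = 0.26021.
|∇z| = √(a²+b²) = 0.26477, so dip δ = arctan(0.26477) = 14.83°.
True thickness = vertical thickness × cos δ = 195.6 × cos 14.83° = 189.1 ft.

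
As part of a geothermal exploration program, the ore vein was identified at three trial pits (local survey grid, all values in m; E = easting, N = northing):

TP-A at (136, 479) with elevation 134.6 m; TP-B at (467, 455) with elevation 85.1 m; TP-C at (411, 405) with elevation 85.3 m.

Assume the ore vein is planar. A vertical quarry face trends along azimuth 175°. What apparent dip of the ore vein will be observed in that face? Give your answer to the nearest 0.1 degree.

Two edge vectors: TP-A→TP-B = (331, -24, -49.5), TP-A→TP-C = (275, -74, -49.3).
Normal n = (TP-A→TP-B) × (TP-A→TP-C) = (-2479.8, 2705.8, -17894).
So ∂z/∂E = −n_x/n_z = −0.13858 and ∂z/∂N = −n_y/n_z = 0.15121.
Unit vector along 175° is (sin 175°, cos 175°) = (0.0872, -0.9962).
Slope in that direction = a·(0.0872) + b·(-0.9962) = −0.16272.
Apparent dip = arctan|0.16272| = 9.2° (true dip is 11.6°, so apparent ≤ true as expected).

9.2°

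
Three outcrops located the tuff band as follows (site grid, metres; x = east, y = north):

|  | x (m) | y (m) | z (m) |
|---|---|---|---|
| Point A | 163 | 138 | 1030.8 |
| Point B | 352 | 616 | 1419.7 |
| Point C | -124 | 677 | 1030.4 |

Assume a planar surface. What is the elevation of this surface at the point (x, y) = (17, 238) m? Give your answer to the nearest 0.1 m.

949.3 m

Let the plane be z = a·x + b·y + c.
Point B−Point A: 189a + 478b = 388.9;  Point C−Point A: −287a + 539b = −0.4.
Solving gives a = 0.87765, b = 0.46658.
Then c = 1030.8 − a·163 − b·138 = 823.36.
At (17, 238): z = 14.9 + 111.0 + 823.36 = 949.3 m.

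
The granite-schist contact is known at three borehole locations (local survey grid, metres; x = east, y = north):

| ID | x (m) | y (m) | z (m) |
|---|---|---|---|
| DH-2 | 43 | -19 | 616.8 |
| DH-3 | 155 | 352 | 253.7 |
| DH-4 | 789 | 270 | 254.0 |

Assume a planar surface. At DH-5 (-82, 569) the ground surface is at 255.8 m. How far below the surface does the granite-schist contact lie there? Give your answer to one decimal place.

177.8 m

Let the plane be z = a·x + b·y + c.
DH-3−DH-2: 112a + 371b = −363.1;  DH-4−DH-2: 746a + 289b = −362.8.
Solving gives a = −0.12137, b = −0.94207.
Then c = 616.8 − a·43 − b·-19 = 604.12.
At (-82, 569): z_contact = 9.95 − 536.04 + 604.12 = 78.04 m.
Depth below ground = 255.8 − 78.04 = 177.8 m.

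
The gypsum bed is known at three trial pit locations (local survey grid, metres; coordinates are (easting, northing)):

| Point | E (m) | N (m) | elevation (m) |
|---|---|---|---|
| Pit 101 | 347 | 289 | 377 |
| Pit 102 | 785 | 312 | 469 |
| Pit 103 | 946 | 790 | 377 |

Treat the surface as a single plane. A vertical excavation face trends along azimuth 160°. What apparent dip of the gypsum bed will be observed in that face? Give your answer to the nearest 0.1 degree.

Let the plane be z = a·E + b·N + c.
Pit 102−Pit 101: 438a + 23b = 92;  Pit 103−Pit 101: 599a + 501b = 0.
Solving gives a = 0.22412, b = −0.26796.
Unit vector along 160° is (sin 160°, cos 160°) = (0.3420, -0.9397).
Slope in that direction = a·(0.3420) + b·(-0.9397) = 0.32845.
Apparent dip = arctan|0.32845| = 18.2° (true dip is 19.3°, so apparent ≤ true as expected).

18.2°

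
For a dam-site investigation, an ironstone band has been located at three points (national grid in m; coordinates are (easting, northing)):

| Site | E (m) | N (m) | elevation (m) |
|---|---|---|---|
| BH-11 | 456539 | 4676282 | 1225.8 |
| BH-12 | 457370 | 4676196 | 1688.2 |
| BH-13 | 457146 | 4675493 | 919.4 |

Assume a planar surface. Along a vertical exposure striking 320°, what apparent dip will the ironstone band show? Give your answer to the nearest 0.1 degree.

Let the plane be z = a·E + b·N + c.
BH-12−BH-11: 831a − 86b = 462.4;  BH-13−BH-11: 607a − 789b = −306.4.
Solving gives a = 0.64824, b = 0.88705.
Unit vector along 320° is (sin 320°, cos 320°) = (-0.6428, 0.7660).
Slope in that direction = a·(-0.6428) + b·(0.7660) = 0.26284.
Apparent dip = arctan|0.26284| = 14.7° (true dip is 47.7°, so apparent ≤ true as expected).

14.7°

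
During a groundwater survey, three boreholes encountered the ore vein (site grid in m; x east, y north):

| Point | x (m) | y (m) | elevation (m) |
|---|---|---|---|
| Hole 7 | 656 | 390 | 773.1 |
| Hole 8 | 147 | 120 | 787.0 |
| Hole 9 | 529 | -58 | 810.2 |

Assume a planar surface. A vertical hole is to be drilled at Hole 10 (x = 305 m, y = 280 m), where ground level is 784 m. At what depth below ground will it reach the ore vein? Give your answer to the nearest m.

Two edge vectors: Hole 7→Hole 8 = (-509, -270, 13.9), Hole 7→Hole 9 = (-127, -448, 37.1).
Normal n = (Hole 7→Hole 8) × (Hole 7→Hole 9) = (-3789.8, 17118.6, 193742).
So ∂z/∂x = −n_x/n_z = 0.01956 and ∂z/∂y = −n_y/n_z = −0.08836.
Intercept c from Hole 7: 773.1 − 12.83 + 34.46 = 794.73.
At (305, 280): z_contact = 6.0 − 24.7 + 794.73 = 776.0 m.
Depth below ground = 784 − 776.0 = 8 m.

8 m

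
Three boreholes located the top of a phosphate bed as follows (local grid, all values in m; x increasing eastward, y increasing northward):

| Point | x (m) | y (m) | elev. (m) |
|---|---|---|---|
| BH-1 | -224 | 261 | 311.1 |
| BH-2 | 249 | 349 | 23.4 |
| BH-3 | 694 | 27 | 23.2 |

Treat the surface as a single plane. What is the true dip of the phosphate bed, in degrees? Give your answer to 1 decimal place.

39.5°

Two edge vectors: BH-1→BH-2 = (473, 88, -287.7), BH-1→BH-3 = (918, -234, -287.9).
Normal n = (BH-1→BH-2) × (BH-1→BH-3) = (-92657, -127931.9, -191466).
So ∂z/∂x = −n_x/n_z = −0.48393 and ∂z/∂y = −n_y/n_z = −0.66817.
Gradient magnitude |∇z| = √(a² + b²) = √(0.23419 + 0.44645) = 0.82501.
True dip = arctan(0.82501) = 39.5°, dipping toward NE (azimuth ≈ 036°).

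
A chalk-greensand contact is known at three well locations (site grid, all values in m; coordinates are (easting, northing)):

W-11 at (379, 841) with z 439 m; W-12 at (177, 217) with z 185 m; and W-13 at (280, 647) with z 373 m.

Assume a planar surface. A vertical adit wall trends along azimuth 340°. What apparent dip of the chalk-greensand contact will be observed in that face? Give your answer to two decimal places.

31.55°

Two edge vectors: W-11→W-12 = (-202, -624, -254), W-11→W-13 = (-99, -194, -66).
Normal n = (W-11→W-12) × (W-11→W-13) = (-8092, 11814, -22588).
So ∂z/∂E = −n_x/n_z = −0.35824 and ∂z/∂N = −n_y/n_z = 0.52302.
Unit vector along 340° is (sin 340°, cos 340°) = (-0.3420, 0.9397).
Slope in that direction = a·(-0.3420) + b·(0.9397) = 0.61401.
Apparent dip = arctan|0.61401| = 31.55° (true dip is 32.4°, so apparent ≤ true as expected).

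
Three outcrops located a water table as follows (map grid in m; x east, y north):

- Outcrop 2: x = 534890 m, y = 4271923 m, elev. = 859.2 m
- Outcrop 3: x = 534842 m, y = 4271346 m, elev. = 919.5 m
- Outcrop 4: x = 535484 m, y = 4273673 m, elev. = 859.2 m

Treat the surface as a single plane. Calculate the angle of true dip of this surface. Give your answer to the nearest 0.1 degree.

23.3°

Let the plane be z = a·x + b·y + c.
Outcrop 3−Outcrop 2: −48a − 577b = 60.3;  Outcrop 4−Outcrop 2: 594a + 1750b = 0.
Solving gives a = 0.40785, b = −0.13843.
Gradient magnitude |∇z| = √(a² + b²) = √(0.16634 + 0.01916) = 0.43070.
True dip = arctan(0.43070) = 23.3°, dipping toward WNW (azimuth ≈ 289°).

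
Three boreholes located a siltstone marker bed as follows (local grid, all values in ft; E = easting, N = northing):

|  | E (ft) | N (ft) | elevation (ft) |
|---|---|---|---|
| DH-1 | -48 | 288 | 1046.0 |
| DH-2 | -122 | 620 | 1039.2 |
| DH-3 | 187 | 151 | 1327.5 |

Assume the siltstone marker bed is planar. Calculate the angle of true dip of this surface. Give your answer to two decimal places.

Let the plane be z = a·E + b·N + c.
DH-2−DH-1: −74a + 332b = −6.8;  DH-3−DH-1: 235a − 137b = 281.5.
Solving gives a = 1.36305, b = 0.28333.
Gradient magnitude |∇z| = √(a² + b²) = √(1.85790 + 0.08028) = 1.39218.
True dip = arctan(1.39218) = 54.31°, dipping toward WSW (azimuth ≈ 258°).

54.31°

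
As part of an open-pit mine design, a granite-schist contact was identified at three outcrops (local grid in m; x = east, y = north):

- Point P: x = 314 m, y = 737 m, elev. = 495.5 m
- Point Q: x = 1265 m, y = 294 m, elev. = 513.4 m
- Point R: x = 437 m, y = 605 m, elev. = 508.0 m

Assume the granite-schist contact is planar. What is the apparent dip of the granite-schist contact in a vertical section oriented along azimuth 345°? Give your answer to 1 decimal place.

6.8°

Let the plane be z = a·x + b·y + c.
Point Q−Point P: 951a − 443b = 17.9;  Point R−Point P: 123a − 132b = 12.5.
Solving gives a = −0.04469, b = −0.13634.
Unit vector along 345° is (sin 345°, cos 345°) = (-0.2588, 0.9659).
Slope in that direction = a·(-0.2588) + b·(0.9659) = −0.12013.
Apparent dip = arctan|0.12013| = 6.8° (true dip is 8.2°, so apparent ≤ true as expected).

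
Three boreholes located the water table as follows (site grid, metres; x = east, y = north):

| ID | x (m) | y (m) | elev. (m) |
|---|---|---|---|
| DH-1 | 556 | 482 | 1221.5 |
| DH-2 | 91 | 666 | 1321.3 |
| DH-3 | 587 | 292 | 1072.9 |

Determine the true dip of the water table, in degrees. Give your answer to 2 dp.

Two edge vectors: DH-1→DH-2 = (-465, 184, 99.8), DH-1→DH-3 = (31, -190, -148.6).
Normal n = (DH-1→DH-2) × (DH-1→DH-3) = (-8380.4, -66005.2, 82646).
So ∂z/∂x = −n_x/n_z = 0.10140 and ∂z/∂y = −n_y/n_z = 0.79865.
Gradient magnitude |∇z| = √(a² + b²) = √(0.01028 + 0.63784) = 0.80506.
True dip = arctan(0.80506) = 38.84°, dipping toward S (azimuth ≈ 187°).

38.84°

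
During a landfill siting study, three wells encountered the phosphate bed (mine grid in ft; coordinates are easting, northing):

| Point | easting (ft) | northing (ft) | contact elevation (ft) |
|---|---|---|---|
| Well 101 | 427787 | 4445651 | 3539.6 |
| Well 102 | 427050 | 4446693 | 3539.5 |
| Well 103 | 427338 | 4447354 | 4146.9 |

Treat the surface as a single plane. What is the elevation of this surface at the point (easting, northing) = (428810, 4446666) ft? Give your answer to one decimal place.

Two edge vectors: Well 101→Well 102 = (-737, 1042, -0.1), Well 101→Well 103 = (-449, 1703, 607.3).
Normal n = (Well 101→Well 102) × (Well 101→Well 103) = (632976.9, 447625, -787253).
So ∂z/∂easting = −n_x/n_z = 0.804032376 and ∂z/∂northing = −n_y/n_z = 0.568591037.
Intercept c from Well 101: 3539.6 − 343954.60 − 2527757.31 = −2868172.31.
At (428810, 4446666): z = 344777.1 + 2528334.4 − 2868172.31 = 4939.2 ft.

4939.2 ft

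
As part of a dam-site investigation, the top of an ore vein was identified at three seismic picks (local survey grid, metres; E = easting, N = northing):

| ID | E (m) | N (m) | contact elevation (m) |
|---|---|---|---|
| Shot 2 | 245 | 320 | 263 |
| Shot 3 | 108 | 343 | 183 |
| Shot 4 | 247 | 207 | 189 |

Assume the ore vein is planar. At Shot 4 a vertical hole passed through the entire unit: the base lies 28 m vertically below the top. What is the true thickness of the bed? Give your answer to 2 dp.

Two edge vectors: Shot 2→Shot 3 = (-137, 23, -80), Shot 2→Shot 4 = (2, -113, -74).
Normal n = (Shot 2→Shot 3) × (Shot 2→Shot 4) = (-10742, -10298, 15435).
So ∂z/∂E = −n_x/n_z = 0.69595 and ∂z/∂N = −n_y/n_z = 0.66718.
|∇z| = √(a²+b²) = 0.96410, so dip δ = arctan(0.96410) = 43.95°.
True thickness = vertical thickness × cos δ = 28 × cos 43.95° = 20.16 m.

20.16 m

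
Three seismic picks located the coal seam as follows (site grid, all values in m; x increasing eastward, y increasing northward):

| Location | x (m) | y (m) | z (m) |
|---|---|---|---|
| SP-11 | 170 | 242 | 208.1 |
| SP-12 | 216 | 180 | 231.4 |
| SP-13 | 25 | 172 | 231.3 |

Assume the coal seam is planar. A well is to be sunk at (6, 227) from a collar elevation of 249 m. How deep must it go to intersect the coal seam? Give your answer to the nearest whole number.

38 m

Two edge vectors: SP-11→SP-12 = (46, -62, 23.3), SP-11→SP-13 = (-145, -70, 23.2).
Normal n = (SP-11→SP-12) × (SP-11→SP-13) = (192.6, -4445.7, -12210).
So ∂z/∂x = −n_x/n_z = 0.01577 and ∂z/∂y = −n_y/n_z = −0.36410.
Intercept c from SP-11: 208.1 − 2.68 + 88.11 = 293.53.
At (6, 227): z_contact = 0.1 − 82.7 + 293.53 = 211.0 m.
Depth below ground = 249 − 211.0 = 38 m.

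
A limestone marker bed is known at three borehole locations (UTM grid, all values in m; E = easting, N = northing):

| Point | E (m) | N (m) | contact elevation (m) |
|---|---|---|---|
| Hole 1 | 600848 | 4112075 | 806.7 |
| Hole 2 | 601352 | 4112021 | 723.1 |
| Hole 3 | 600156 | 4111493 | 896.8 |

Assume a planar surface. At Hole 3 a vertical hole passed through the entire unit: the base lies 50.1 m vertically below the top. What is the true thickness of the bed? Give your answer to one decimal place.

49.4 m

Two edge vectors: Hole 1→Hole 2 = (504, -54, -83.6), Hole 1→Hole 3 = (-692, -582, 90.1).
Normal n = (Hole 1→Hole 2) × (Hole 1→Hole 3) = (-53520.6, 12440.8, -330696).
So ∂z/∂E = −n_x/n_z = −0.16184 and ∂z/∂N = −n_y/n_z = 0.03762.
|∇z| = √(a²+b²) = 0.16616, so dip δ = arctan(0.16616) = 9.43°.
True thickness = vertical thickness × cos δ = 50.1 × cos 9.43° = 49.4 m.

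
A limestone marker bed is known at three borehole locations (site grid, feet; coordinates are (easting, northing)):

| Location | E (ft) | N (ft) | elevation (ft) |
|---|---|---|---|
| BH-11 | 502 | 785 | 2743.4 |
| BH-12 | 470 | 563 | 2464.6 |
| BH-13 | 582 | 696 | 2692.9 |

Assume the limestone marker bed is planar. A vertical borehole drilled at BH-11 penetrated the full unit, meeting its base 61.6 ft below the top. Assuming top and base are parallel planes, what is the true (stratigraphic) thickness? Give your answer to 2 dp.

Two edge vectors: BH-11→BH-12 = (-32, -222, -278.8), BH-11→BH-13 = (80, -89, -50.5).
Normal n = (BH-11→BH-12) × (BH-11→BH-13) = (-13602.2, -23920, 20608).
So ∂z/∂E = −n_x/n_z = 0.66004 and ∂z/∂N = −n_y/n_z = 1.16071.
|∇z| = √(a²+b²) = 1.33526, so dip δ = arctan(1.33526) = 53.17°.
True thickness = vertical thickness × cos δ = 61.6 × cos 53.17° = 36.93 ft.

36.93 ft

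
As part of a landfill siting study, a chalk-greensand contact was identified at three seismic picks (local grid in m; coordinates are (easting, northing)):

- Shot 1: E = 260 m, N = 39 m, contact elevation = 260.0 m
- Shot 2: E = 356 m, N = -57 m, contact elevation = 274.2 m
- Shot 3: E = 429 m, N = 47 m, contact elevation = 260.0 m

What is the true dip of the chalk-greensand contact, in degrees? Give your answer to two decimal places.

Two edge vectors: Shot 1→Shot 2 = (96, -96, 14.2), Shot 1→Shot 3 = (169, 8, 0).
Normal n = (Shot 1→Shot 2) × (Shot 1→Shot 3) = (-113.6, 2399.8, 16992).
So ∂z/∂E = −n_x/n_z = 0.00669 and ∂z/∂N = −n_y/n_z = −0.14123.
Gradient magnitude |∇z| = √(a² + b²) = √(0.00004 + 0.01995) = 0.14139.
True dip = arctan(0.14139) = 8.05°, dipping toward N (azimuth ≈ 357°).

8.05°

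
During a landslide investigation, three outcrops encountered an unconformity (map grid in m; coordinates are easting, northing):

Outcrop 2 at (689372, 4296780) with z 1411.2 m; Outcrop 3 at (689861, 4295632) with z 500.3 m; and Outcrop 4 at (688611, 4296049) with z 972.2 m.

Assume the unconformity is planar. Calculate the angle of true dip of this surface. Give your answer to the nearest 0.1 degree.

36.8°

Let the plane be z = a·easting + b·northing + c.
Outcrop 3−Outcrop 2: 489a − 1148b = −910.9;  Outcrop 4−Outcrop 2: −761a − 731b = −439.
Solving gives a = −0.13151, b = 0.73745.
Gradient magnitude |∇z| = √(a² + b²) = √(0.01729 + 0.54383) = 0.74908.
True dip = arctan(0.74908) = 36.8°, dipping toward S (azimuth ≈ 170°).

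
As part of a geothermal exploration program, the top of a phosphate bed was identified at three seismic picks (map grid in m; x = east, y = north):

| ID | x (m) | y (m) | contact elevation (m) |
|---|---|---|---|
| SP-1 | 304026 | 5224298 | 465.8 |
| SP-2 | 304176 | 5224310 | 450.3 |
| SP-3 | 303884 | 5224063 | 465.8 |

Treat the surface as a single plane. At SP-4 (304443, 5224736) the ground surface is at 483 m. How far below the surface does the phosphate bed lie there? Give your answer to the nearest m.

Let the plane be z = a·x + b·y + c.
SP-2−SP-1: 150a + 12b = −15.5;  SP-3−SP-1: −142a − 235b = 0.
Solving gives a = −0.10858225, b = 0.06561140.
Then c = 465.8 − a·304026 − b·5224298 = −309295.88.
At (304443, 5224736): z_contact = −33057.1 + 342802.2 − 309295.88 = 449.3 m.
Depth below ground = 483 − 449.3 = 34 m.

34 m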